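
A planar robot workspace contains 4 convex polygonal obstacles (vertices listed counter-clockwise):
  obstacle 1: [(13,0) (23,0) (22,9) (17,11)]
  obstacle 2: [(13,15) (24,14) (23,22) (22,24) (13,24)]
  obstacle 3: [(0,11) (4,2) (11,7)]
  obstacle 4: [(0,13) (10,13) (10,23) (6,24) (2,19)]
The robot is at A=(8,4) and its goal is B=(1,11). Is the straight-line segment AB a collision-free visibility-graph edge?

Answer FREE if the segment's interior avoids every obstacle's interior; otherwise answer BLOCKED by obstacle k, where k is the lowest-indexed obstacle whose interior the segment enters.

BLOCKED by obstacle 3

Obstacle 1 [(13,0) (23,0) (22,9) (17,11)]:
  edge (13,0)–(23,0): clear
  edge (23,0)–(22,9): clear
  edge (22,9)–(17,11): clear
  edge (17,11)–(13,0): clear
  midpoint (9/2,15/2) outside
  → clear
Obstacle 2 [(13,15) (24,14) (23,22) (22,24) (13,24)]:
  edge (13,15)–(24,14): clear
  edge (24,14)–(23,22): clear
  edge (23,22)–(22,24): clear
  edge (22,24)–(13,24): clear
  edge (13,24)–(13,15): clear
  midpoint (9/2,15/2) outside
  → clear
Obstacle 3 [(0,11) (4,2) (11,7)]:
  edge (0,11)–(4,2): clear
  edge (4,2)–(11,7): crosses AB
  edge (11,7)–(0,11): crosses AB
  → BLOCKED
Obstacle 4 [(0,13) (10,13) (10,23) (6,24) (2,19)]:
  edge (0,13)–(10,13): clear
  edge (10,13)–(10,23): clear
  edge (10,23)–(6,24): clear
  edge (6,24)–(2,19): clear
  edge (2,19)–(0,13): clear
  midpoint (9/2,15/2) outside
  → clear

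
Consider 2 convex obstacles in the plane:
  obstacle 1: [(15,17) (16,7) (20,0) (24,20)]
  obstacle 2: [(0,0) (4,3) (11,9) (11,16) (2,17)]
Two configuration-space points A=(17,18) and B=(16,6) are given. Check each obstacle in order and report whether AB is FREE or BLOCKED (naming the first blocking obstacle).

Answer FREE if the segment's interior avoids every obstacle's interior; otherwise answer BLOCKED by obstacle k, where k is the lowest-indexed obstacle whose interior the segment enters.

BLOCKED by obstacle 1

Obstacle 1 [(15,17) (16,7) (20,0) (24,20)]:
  edge (15,17)–(16,7): clear
  edge (16,7)–(20,0): crosses AB
  edge (20,0)–(24,20): clear
  edge (24,20)–(15,17): crosses AB
  → BLOCKED
Obstacle 2 [(0,0) (4,3) (11,9) (11,16) (2,17)]:
  edge (0,0)–(4,3): clear
  edge (4,3)–(11,9): clear
  edge (11,9)–(11,16): clear
  edge (11,16)–(2,17): clear
  edge (2,17)–(0,0): clear
  midpoint (33/2,12) outside
  → clear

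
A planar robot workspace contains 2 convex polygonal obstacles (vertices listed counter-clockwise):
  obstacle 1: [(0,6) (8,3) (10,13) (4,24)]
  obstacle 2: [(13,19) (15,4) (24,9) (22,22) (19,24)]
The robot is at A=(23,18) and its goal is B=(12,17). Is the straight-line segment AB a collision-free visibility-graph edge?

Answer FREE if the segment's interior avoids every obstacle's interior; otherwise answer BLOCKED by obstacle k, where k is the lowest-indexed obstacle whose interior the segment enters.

Obstacle 1 [(0,6) (8,3) (10,13) (4,24)]:
  edge (0,6)–(8,3): clear
  edge (8,3)–(10,13): clear
  edge (10,13)–(4,24): clear
  edge (4,24)–(0,6): clear
  midpoint (35/2,35/2) outside
  → clear
Obstacle 2 [(13,19) (15,4) (24,9) (22,22) (19,24)]:
  edge (13,19)–(15,4): crosses AB
  edge (15,4)–(24,9): clear
  edge (24,9)–(22,22): crosses AB
  edge (22,22)–(19,24): clear
  edge (19,24)–(13,19): clear
  → BLOCKED

BLOCKED by obstacle 2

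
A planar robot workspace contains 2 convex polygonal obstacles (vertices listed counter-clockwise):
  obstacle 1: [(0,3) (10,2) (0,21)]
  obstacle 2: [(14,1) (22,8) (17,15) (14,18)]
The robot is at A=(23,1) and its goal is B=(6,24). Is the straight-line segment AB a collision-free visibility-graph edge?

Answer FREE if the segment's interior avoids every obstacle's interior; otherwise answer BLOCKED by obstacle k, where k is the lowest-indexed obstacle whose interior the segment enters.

Obstacle 1 [(0,3) (10,2) (0,21)]:
  edge (0,3)–(10,2): clear
  edge (10,2)–(0,21): clear
  edge (0,21)–(0,3): clear
  midpoint (29/2,25/2) outside
  → clear
Obstacle 2 [(14,1) (22,8) (17,15) (14,18)]:
  edge (14,1)–(22,8): crosses AB
  edge (22,8)–(17,15): clear
  edge (17,15)–(14,18): clear
  edge (14,18)–(14,1): crosses AB
  → BLOCKED

BLOCKED by obstacle 2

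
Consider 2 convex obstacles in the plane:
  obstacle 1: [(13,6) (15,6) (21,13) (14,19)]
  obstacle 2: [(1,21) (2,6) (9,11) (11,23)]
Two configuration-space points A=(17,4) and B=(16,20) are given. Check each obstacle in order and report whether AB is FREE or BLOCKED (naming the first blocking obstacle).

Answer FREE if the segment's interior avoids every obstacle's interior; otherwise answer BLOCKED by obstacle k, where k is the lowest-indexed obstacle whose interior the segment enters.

BLOCKED by obstacle 1

Obstacle 1 [(13,6) (15,6) (21,13) (14,19)]:
  edge (13,6)–(15,6): clear
  edge (15,6)–(21,13): crosses AB
  edge (21,13)–(14,19): crosses AB
  edge (14,19)–(13,6): clear
  → BLOCKED
Obstacle 2 [(1,21) (2,6) (9,11) (11,23)]:
  edge (1,21)–(2,6): clear
  edge (2,6)–(9,11): clear
  edge (9,11)–(11,23): clear
  edge (11,23)–(1,21): clear
  midpoint (33/2,12) outside
  → clear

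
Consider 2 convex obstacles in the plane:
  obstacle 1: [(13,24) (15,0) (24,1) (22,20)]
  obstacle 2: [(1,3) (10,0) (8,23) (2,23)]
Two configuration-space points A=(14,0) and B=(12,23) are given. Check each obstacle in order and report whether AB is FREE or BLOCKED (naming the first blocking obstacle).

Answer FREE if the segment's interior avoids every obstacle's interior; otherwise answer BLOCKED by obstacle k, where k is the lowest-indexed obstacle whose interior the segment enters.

FREE

Obstacle 1 [(13,24) (15,0) (24,1) (22,20)]:
  edge (13,24)–(15,0): clear
  edge (15,0)–(24,1): clear
  edge (24,1)–(22,20): clear
  edge (22,20)–(13,24): clear
  midpoint (13,23/2) outside
  → clear
Obstacle 2 [(1,3) (10,0) (8,23) (2,23)]:
  edge (1,3)–(10,0): clear
  edge (10,0)–(8,23): clear
  edge (8,23)–(2,23): clear
  edge (2,23)–(1,3): clear
  midpoint (13,23/2) outside
  → clear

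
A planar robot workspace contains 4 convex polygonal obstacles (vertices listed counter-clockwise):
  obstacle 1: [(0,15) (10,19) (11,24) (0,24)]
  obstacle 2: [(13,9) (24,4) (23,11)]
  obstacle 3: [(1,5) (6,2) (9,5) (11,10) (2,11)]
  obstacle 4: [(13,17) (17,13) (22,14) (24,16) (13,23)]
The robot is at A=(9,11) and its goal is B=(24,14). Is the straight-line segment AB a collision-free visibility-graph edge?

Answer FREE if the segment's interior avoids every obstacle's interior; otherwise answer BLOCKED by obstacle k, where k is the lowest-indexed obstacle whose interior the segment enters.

FREE

Obstacle 1 [(0,15) (10,19) (11,24) (0,24)]:
  edge (0,15)–(10,19): clear
  edge (10,19)–(11,24): clear
  edge (11,24)–(0,24): clear
  edge (0,24)–(0,15): clear
  midpoint (33/2,25/2) outside
  → clear
Obstacle 2 [(13,9) (24,4) (23,11)]:
  edge (13,9)–(24,4): clear
  edge (24,4)–(23,11): clear
  edge (23,11)–(13,9): clear
  midpoint (33/2,25/2) outside
  → clear
Obstacle 3 [(1,5) (6,2) (9,5) (11,10) (2,11)]:
  edge (1,5)–(6,2): clear
  edge (6,2)–(9,5): clear
  edge (9,5)–(11,10): clear
  edge (11,10)–(2,11): clear
  edge (2,11)–(1,5): clear
  midpoint (33/2,25/2) outside
  → clear
Obstacle 4 [(13,17) (17,13) (22,14) (24,16) (13,23)]:
  edge (13,17)–(17,13): clear
  edge (17,13)–(22,14): clear
  edge (22,14)–(24,16): clear
  edge (24,16)–(13,23): clear
  edge (13,23)–(13,17): clear
  midpoint (33/2,25/2) outside
  → clear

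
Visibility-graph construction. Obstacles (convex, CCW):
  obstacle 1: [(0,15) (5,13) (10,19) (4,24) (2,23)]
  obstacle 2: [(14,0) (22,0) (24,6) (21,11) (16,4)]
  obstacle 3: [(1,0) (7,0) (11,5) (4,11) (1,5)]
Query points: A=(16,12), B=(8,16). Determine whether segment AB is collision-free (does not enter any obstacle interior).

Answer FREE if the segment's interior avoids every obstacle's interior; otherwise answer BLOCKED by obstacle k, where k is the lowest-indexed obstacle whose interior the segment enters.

FREE

Obstacle 1 [(0,15) (5,13) (10,19) (4,24) (2,23)]:
  edge (0,15)–(5,13): clear
  edge (5,13)–(10,19): clear
  edge (10,19)–(4,24): clear
  edge (4,24)–(2,23): clear
  edge (2,23)–(0,15): clear
  midpoint (12,14) outside
  → clear
Obstacle 2 [(14,0) (22,0) (24,6) (21,11) (16,4)]:
  edge (14,0)–(22,0): clear
  edge (22,0)–(24,6): clear
  edge (24,6)–(21,11): clear
  edge (21,11)–(16,4): clear
  edge (16,4)–(14,0): clear
  midpoint (12,14) outside
  → clear
Obstacle 3 [(1,0) (7,0) (11,5) (4,11) (1,5)]:
  edge (1,0)–(7,0): clear
  edge (7,0)–(11,5): clear
  edge (11,5)–(4,11): clear
  edge (4,11)–(1,5): clear
  edge (1,5)–(1,0): clear
  midpoint (12,14) outside
  → clear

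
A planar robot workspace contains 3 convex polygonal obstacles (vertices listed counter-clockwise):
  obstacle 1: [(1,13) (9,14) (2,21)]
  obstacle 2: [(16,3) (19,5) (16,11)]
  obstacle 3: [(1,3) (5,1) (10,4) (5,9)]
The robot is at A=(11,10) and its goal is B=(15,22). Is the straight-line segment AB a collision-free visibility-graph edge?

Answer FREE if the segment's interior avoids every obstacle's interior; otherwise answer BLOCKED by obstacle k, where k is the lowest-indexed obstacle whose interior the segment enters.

Obstacle 1 [(1,13) (9,14) (2,21)]:
  edge (1,13)–(9,14): clear
  edge (9,14)–(2,21): clear
  edge (2,21)–(1,13): clear
  midpoint (13,16) outside
  → clear
Obstacle 2 [(16,3) (19,5) (16,11)]:
  edge (16,3)–(19,5): clear
  edge (19,5)–(16,11): clear
  edge (16,11)–(16,3): clear
  midpoint (13,16) outside
  → clear
Obstacle 3 [(1,3) (5,1) (10,4) (5,9)]:
  edge (1,3)–(5,1): clear
  edge (5,1)–(10,4): clear
  edge (10,4)–(5,9): clear
  edge (5,9)–(1,3): clear
  midpoint (13,16) outside
  → clear

FREE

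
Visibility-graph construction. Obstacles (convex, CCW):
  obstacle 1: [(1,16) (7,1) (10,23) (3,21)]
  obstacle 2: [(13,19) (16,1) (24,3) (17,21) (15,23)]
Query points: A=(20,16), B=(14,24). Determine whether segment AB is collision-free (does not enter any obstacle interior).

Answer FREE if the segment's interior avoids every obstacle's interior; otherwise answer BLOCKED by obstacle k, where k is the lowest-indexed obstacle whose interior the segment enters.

BLOCKED by obstacle 2

Obstacle 1 [(1,16) (7,1) (10,23) (3,21)]:
  edge (1,16)–(7,1): clear
  edge (7,1)–(10,23): clear
  edge (10,23)–(3,21): clear
  edge (3,21)–(1,16): clear
  midpoint (17,20) outside
  → clear
Obstacle 2 [(13,19) (16,1) (24,3) (17,21) (15,23)]:
  edge (13,19)–(16,1): clear
  edge (16,1)–(24,3): clear
  edge (24,3)–(17,21): crosses AB
  edge (17,21)–(15,23): clear
  edge (15,23)–(13,19): crosses AB
  → BLOCKED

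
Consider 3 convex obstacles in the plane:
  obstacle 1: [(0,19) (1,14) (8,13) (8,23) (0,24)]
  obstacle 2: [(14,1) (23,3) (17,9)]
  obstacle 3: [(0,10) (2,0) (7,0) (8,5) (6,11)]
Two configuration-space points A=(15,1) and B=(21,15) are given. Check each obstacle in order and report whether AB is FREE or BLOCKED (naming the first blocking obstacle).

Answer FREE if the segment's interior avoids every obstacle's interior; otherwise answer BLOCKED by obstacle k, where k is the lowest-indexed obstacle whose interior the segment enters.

BLOCKED by obstacle 2

Obstacle 1 [(0,19) (1,14) (8,13) (8,23) (0,24)]:
  edge (0,19)–(1,14): clear
  edge (1,14)–(8,13): clear
  edge (8,13)–(8,23): clear
  edge (8,23)–(0,24): clear
  edge (0,24)–(0,19): clear
  midpoint (18,8) outside
  → clear
Obstacle 2 [(14,1) (23,3) (17,9)]:
  edge (14,1)–(23,3): crosses AB
  edge (23,3)–(17,9): crosses AB
  edge (17,9)–(14,1): clear
  → BLOCKED
Obstacle 3 [(0,10) (2,0) (7,0) (8,5) (6,11)]:
  edge (0,10)–(2,0): clear
  edge (2,0)–(7,0): clear
  edge (7,0)–(8,5): clear
  edge (8,5)–(6,11): clear
  edge (6,11)–(0,10): clear
  midpoint (18,8) outside
  → clear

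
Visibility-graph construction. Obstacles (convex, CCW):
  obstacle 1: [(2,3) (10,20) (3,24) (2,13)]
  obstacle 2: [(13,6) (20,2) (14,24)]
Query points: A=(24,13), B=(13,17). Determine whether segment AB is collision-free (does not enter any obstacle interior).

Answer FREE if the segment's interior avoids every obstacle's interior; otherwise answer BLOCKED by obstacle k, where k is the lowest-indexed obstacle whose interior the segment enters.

BLOCKED by obstacle 2

Obstacle 1 [(2,3) (10,20) (3,24) (2,13)]:
  edge (2,3)–(10,20): clear
  edge (10,20)–(3,24): clear
  edge (3,24)–(2,13): clear
  edge (2,13)–(2,3): clear
  midpoint (37/2,15) outside
  → clear
Obstacle 2 [(13,6) (20,2) (14,24)]:
  edge (13,6)–(20,2): clear
  edge (20,2)–(14,24): crosses AB
  edge (14,24)–(13,6): crosses AB
  → BLOCKED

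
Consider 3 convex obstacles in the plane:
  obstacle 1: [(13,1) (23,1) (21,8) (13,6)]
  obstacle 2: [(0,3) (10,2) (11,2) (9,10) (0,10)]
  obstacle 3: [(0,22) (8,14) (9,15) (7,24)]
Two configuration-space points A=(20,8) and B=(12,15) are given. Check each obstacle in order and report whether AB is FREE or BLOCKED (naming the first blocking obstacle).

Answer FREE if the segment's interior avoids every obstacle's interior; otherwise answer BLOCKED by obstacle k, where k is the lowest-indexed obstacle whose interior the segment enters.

Obstacle 1 [(13,1) (23,1) (21,8) (13,6)]:
  edge (13,1)–(23,1): clear
  edge (23,1)–(21,8): clear
  edge (21,8)–(13,6): clear
  edge (13,6)–(13,1): clear
  midpoint (16,23/2) outside
  → clear
Obstacle 2 [(0,3) (10,2) (11,2) (9,10) (0,10)]:
  edge (0,3)–(10,2): clear
  edge (10,2)–(11,2): clear
  edge (11,2)–(9,10): clear
  edge (9,10)–(0,10): clear
  edge (0,10)–(0,3): clear
  midpoint (16,23/2) outside
  → clear
Obstacle 3 [(0,22) (8,14) (9,15) (7,24)]:
  edge (0,22)–(8,14): clear
  edge (8,14)–(9,15): clear
  edge (9,15)–(7,24): clear
  edge (7,24)–(0,22): clear
  midpoint (16,23/2) outside
  → clear

FREE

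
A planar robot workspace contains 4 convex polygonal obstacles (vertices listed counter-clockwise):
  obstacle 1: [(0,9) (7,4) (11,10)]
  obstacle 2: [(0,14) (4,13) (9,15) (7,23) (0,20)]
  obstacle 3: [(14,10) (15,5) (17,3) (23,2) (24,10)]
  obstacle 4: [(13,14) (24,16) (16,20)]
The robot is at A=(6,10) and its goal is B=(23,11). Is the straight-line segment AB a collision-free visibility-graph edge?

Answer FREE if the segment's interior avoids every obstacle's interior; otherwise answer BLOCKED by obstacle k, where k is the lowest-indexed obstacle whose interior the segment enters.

Obstacle 1 [(0,9) (7,4) (11,10)]:
  edge (0,9)–(7,4): clear
  edge (7,4)–(11,10): clear
  edge (11,10)–(0,9): clear
  midpoint (29/2,21/2) outside
  → clear
Obstacle 2 [(0,14) (4,13) (9,15) (7,23) (0,20)]:
  edge (0,14)–(4,13): clear
  edge (4,13)–(9,15): clear
  edge (9,15)–(7,23): clear
  edge (7,23)–(0,20): clear
  edge (0,20)–(0,14): clear
  midpoint (29/2,21/2) outside
  → clear
Obstacle 3 [(14,10) (15,5) (17,3) (23,2) (24,10)]:
  edge (14,10)–(15,5): clear
  edge (15,5)–(17,3): clear
  edge (17,3)–(23,2): clear
  edge (23,2)–(24,10): clear
  edge (24,10)–(14,10): clear
  midpoint (29/2,21/2) outside
  → clear
Obstacle 4 [(13,14) (24,16) (16,20)]:
  edge (13,14)–(24,16): clear
  edge (24,16)–(16,20): clear
  edge (16,20)–(13,14): clear
  midpoint (29/2,21/2) outside
  → clear

FREE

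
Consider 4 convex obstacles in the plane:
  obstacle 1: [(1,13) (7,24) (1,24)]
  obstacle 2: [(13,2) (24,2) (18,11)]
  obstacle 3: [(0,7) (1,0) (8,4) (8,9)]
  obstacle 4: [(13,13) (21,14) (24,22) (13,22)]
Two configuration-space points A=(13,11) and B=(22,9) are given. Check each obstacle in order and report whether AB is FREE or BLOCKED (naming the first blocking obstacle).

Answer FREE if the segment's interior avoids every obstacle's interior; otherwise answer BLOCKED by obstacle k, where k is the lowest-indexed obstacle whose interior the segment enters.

BLOCKED by obstacle 2

Obstacle 1 [(1,13) (7,24) (1,24)]:
  edge (1,13)–(7,24): clear
  edge (7,24)–(1,24): clear
  edge (1,24)–(1,13): clear
  midpoint (35/2,10) outside
  → clear
Obstacle 2 [(13,2) (24,2) (18,11)]:
  edge (13,2)–(24,2): clear
  edge (24,2)–(18,11): crosses AB
  edge (18,11)–(13,2): crosses AB
  → BLOCKED
Obstacle 3 [(0,7) (1,0) (8,4) (8,9)]:
  edge (0,7)–(1,0): clear
  edge (1,0)–(8,4): clear
  edge (8,4)–(8,9): clear
  edge (8,9)–(0,7): clear
  midpoint (35/2,10) outside
  → clear
Obstacle 4 [(13,13) (21,14) (24,22) (13,22)]:
  edge (13,13)–(21,14): clear
  edge (21,14)–(24,22): clear
  edge (24,22)–(13,22): clear
  edge (13,22)–(13,13): clear
  midpoint (35/2,10) outside
  → clear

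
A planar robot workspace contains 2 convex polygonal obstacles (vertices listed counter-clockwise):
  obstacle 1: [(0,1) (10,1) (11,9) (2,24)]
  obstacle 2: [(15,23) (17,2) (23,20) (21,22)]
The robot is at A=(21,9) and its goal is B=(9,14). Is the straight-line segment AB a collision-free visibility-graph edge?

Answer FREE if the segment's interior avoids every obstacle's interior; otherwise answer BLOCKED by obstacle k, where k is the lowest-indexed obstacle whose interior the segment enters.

Obstacle 1 [(0,1) (10,1) (11,9) (2,24)]:
  edge (0,1)–(10,1): clear
  edge (10,1)–(11,9): clear
  edge (11,9)–(2,24): clear
  edge (2,24)–(0,1): clear
  midpoint (15,23/2) outside
  → clear
Obstacle 2 [(15,23) (17,2) (23,20) (21,22)]:
  edge (15,23)–(17,2): crosses AB
  edge (17,2)–(23,20): crosses AB
  edge (23,20)–(21,22): clear
  edge (21,22)–(15,23): clear
  → BLOCKED

BLOCKED by obstacle 2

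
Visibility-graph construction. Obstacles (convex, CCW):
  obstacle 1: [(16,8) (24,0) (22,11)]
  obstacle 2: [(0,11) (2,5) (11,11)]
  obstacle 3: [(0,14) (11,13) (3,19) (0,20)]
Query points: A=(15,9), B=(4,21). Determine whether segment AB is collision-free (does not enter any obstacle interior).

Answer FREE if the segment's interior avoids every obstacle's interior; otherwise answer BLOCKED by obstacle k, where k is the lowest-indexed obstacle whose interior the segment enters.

FREE

Obstacle 1 [(16,8) (24,0) (22,11)]:
  edge (16,8)–(24,0): clear
  edge (24,0)–(22,11): clear
  edge (22,11)–(16,8): clear
  midpoint (19/2,15) outside
  → clear
Obstacle 2 [(0,11) (2,5) (11,11)]:
  edge (0,11)–(2,5): clear
  edge (2,5)–(11,11): clear
  edge (11,11)–(0,11): clear
  midpoint (19/2,15) outside
  → clear
Obstacle 3 [(0,14) (11,13) (3,19) (0,20)]:
  edge (0,14)–(11,13): clear
  edge (11,13)–(3,19): clear
  edge (3,19)–(0,20): clear
  edge (0,20)–(0,14): clear
  midpoint (19/2,15) outside
  → clear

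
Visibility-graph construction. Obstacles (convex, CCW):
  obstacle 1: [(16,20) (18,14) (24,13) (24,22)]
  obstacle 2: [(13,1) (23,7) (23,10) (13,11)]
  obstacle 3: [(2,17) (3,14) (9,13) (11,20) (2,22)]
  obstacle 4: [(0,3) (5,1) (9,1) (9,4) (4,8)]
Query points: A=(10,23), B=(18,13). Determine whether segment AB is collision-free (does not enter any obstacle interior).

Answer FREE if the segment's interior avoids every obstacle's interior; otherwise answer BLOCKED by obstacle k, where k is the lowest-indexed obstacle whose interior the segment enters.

Obstacle 1 [(16,20) (18,14) (24,13) (24,22)]:
  edge (16,20)–(18,14): clear
  edge (18,14)–(24,13): clear
  edge (24,13)–(24,22): clear
  edge (24,22)–(16,20): clear
  midpoint (14,18) outside
  → clear
Obstacle 2 [(13,1) (23,7) (23,10) (13,11)]:
  edge (13,1)–(23,7): clear
  edge (23,7)–(23,10): clear
  edge (23,10)–(13,11): clear
  edge (13,11)–(13,1): clear
  midpoint (14,18) outside
  → clear
Obstacle 3 [(2,17) (3,14) (9,13) (11,20) (2,22)]:
  edge (2,17)–(3,14): clear
  edge (3,14)–(9,13): clear
  edge (9,13)–(11,20): clear
  edge (11,20)–(2,22): clear
  edge (2,22)–(2,17): clear
  midpoint (14,18) outside
  → clear
Obstacle 4 [(0,3) (5,1) (9,1) (9,4) (4,8)]:
  edge (0,3)–(5,1): clear
  edge (5,1)–(9,1): clear
  edge (9,1)–(9,4): clear
  edge (9,4)–(4,8): clear
  edge (4,8)–(0,3): clear
  midpoint (14,18) outside
  → clear

FREE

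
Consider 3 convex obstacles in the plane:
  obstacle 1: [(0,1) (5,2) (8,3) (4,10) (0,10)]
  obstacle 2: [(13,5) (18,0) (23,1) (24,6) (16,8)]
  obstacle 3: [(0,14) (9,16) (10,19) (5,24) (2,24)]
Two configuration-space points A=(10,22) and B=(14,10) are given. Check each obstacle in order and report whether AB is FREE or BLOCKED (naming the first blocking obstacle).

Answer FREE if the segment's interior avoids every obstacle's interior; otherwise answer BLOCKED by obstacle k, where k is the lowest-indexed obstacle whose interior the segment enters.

Obstacle 1 [(0,1) (5,2) (8,3) (4,10) (0,10)]:
  edge (0,1)–(5,2): clear
  edge (5,2)–(8,3): clear
  edge (8,3)–(4,10): clear
  edge (4,10)–(0,10): clear
  edge (0,10)–(0,1): clear
  midpoint (12,16) outside
  → clear
Obstacle 2 [(13,5) (18,0) (23,1) (24,6) (16,8)]:
  edge (13,5)–(18,0): clear
  edge (18,0)–(23,1): clear
  edge (23,1)–(24,6): clear
  edge (24,6)–(16,8): clear
  edge (16,8)–(13,5): clear
  midpoint (12,16) outside
  → clear
Obstacle 3 [(0,14) (9,16) (10,19) (5,24) (2,24)]:
  edge (0,14)–(9,16): clear
  edge (9,16)–(10,19): clear
  edge (10,19)–(5,24): clear
  edge (5,24)–(2,24): clear
  edge (2,24)–(0,14): clear
  midpoint (12,16) outside
  → clear

FREE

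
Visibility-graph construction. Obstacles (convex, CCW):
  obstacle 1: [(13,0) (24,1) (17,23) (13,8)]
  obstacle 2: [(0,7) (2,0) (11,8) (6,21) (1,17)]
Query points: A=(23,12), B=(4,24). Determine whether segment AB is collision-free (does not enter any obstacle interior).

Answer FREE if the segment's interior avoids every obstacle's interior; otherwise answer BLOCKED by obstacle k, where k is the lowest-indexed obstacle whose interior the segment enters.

Obstacle 1 [(13,0) (24,1) (17,23) (13,8)]:
  edge (13,0)–(24,1): clear
  edge (24,1)–(17,23): crosses AB
  edge (17,23)–(13,8): crosses AB
  edge (13,8)–(13,0): clear
  → BLOCKED
Obstacle 2 [(0,7) (2,0) (11,8) (6,21) (1,17)]:
  edge (0,7)–(2,0): clear
  edge (2,0)–(11,8): clear
  edge (11,8)–(6,21): clear
  edge (6,21)–(1,17): clear
  edge (1,17)–(0,7): clear
  midpoint (27/2,18) outside
  → clear

BLOCKED by obstacle 1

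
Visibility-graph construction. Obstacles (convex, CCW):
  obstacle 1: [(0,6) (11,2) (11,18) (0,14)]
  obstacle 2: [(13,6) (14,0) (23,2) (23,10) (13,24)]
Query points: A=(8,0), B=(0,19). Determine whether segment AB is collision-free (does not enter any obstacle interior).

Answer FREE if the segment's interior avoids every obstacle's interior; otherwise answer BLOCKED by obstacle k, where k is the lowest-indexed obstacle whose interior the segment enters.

BLOCKED by obstacle 1

Obstacle 1 [(0,6) (11,2) (11,18) (0,14)]:
  edge (0,6)–(11,2): crosses AB
  edge (11,2)–(11,18): clear
  edge (11,18)–(0,14): crosses AB
  edge (0,14)–(0,6): clear
  → BLOCKED
Obstacle 2 [(13,6) (14,0) (23,2) (23,10) (13,24)]:
  edge (13,6)–(14,0): clear
  edge (14,0)–(23,2): clear
  edge (23,2)–(23,10): clear
  edge (23,10)–(13,24): clear
  edge (13,24)–(13,6): clear
  midpoint (4,19/2) outside
  → clear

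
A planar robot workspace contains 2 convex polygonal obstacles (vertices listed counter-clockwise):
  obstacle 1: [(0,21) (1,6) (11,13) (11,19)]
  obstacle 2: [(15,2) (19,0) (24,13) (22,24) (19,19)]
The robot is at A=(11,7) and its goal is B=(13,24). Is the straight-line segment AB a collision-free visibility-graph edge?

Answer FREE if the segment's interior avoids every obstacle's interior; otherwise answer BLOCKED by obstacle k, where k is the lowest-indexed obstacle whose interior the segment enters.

Obstacle 1 [(0,21) (1,6) (11,13) (11,19)]:
  edge (0,21)–(1,6): clear
  edge (1,6)–(11,13): clear
  edge (11,13)–(11,19): clear
  edge (11,19)–(0,21): clear
  midpoint (12,31/2) outside
  → clear
Obstacle 2 [(15,2) (19,0) (24,13) (22,24) (19,19)]:
  edge (15,2)–(19,0): clear
  edge (19,0)–(24,13): clear
  edge (24,13)–(22,24): clear
  edge (22,24)–(19,19): clear
  edge (19,19)–(15,2): clear
  midpoint (12,31/2) outside
  → clear

FREE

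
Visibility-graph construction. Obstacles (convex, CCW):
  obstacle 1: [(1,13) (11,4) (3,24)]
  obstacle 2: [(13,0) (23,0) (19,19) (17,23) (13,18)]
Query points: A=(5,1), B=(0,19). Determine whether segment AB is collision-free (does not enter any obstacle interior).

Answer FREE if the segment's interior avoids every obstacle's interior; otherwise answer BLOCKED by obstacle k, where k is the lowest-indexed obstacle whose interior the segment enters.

BLOCKED by obstacle 1

Obstacle 1 [(1,13) (11,4) (3,24)]:
  edge (1,13)–(11,4): crosses AB
  edge (11,4)–(3,24): clear
  edge (3,24)–(1,13): crosses AB
  → BLOCKED
Obstacle 2 [(13,0) (23,0) (19,19) (17,23) (13,18)]:
  edge (13,0)–(23,0): clear
  edge (23,0)–(19,19): clear
  edge (19,19)–(17,23): clear
  edge (17,23)–(13,18): clear
  edge (13,18)–(13,0): clear
  midpoint (5/2,10) outside
  → clear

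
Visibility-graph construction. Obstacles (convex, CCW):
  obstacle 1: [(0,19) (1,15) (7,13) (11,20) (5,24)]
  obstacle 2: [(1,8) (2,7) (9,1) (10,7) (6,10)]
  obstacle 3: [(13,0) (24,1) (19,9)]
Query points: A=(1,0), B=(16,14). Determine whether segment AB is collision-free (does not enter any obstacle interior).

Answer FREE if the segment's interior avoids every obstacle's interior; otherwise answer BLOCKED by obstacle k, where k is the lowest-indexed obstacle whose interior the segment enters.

Obstacle 1 [(0,19) (1,15) (7,13) (11,20) (5,24)]:
  edge (0,19)–(1,15): clear
  edge (1,15)–(7,13): clear
  edge (7,13)–(11,20): clear
  edge (11,20)–(5,24): clear
  edge (5,24)–(0,19): clear
  midpoint (17/2,7) outside
  → clear
Obstacle 2 [(1,8) (2,7) (9,1) (10,7) (6,10)]:
  edge (1,8)–(2,7): clear
  edge (2,7)–(9,1): crosses AB
  edge (9,1)–(10,7): clear
  edge (10,7)–(6,10): crosses AB
  edge (6,10)–(1,8): clear
  → BLOCKED
Obstacle 3 [(13,0) (24,1) (19,9)]:
  edge (13,0)–(24,1): clear
  edge (24,1)–(19,9): clear
  edge (19,9)–(13,0): clear
  midpoint (17/2,7) outside
  → clear

BLOCKED by obstacle 2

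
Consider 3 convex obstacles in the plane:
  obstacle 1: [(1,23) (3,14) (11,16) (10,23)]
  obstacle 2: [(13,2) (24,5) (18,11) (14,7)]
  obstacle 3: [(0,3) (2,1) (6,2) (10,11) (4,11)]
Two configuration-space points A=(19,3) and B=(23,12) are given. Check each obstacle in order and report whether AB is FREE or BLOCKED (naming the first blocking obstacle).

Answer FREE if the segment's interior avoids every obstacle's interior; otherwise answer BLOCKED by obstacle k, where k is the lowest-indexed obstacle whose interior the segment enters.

BLOCKED by obstacle 2

Obstacle 1 [(1,23) (3,14) (11,16) (10,23)]:
  edge (1,23)–(3,14): clear
  edge (3,14)–(11,16): clear
  edge (11,16)–(10,23): clear
  edge (10,23)–(1,23): clear
  midpoint (21,15/2) outside
  → clear
Obstacle 2 [(13,2) (24,5) (18,11) (14,7)]:
  edge (13,2)–(24,5): crosses AB
  edge (24,5)–(18,11): crosses AB
  edge (18,11)–(14,7): clear
  edge (14,7)–(13,2): clear
  → BLOCKED
Obstacle 3 [(0,3) (2,1) (6,2) (10,11) (4,11)]:
  edge (0,3)–(2,1): clear
  edge (2,1)–(6,2): clear
  edge (6,2)–(10,11): clear
  edge (10,11)–(4,11): clear
  edge (4,11)–(0,3): clear
  midpoint (21,15/2) outside
  → clear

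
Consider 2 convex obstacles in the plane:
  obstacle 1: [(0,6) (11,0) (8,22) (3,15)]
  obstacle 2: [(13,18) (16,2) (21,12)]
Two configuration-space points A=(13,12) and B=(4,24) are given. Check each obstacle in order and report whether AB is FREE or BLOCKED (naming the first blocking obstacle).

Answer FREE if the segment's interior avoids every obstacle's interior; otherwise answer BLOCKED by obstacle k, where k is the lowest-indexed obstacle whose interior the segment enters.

Obstacle 1 [(0,6) (11,0) (8,22) (3,15)]:
  edge (0,6)–(11,0): clear
  edge (11,0)–(8,22): crosses AB
  edge (8,22)–(3,15): crosses AB
  edge (3,15)–(0,6): clear
  → BLOCKED
Obstacle 2 [(13,18) (16,2) (21,12)]:
  edge (13,18)–(16,2): clear
  edge (16,2)–(21,12): clear
  edge (21,12)–(13,18): clear
  midpoint (17/2,18) outside
  → clear

BLOCKED by obstacle 1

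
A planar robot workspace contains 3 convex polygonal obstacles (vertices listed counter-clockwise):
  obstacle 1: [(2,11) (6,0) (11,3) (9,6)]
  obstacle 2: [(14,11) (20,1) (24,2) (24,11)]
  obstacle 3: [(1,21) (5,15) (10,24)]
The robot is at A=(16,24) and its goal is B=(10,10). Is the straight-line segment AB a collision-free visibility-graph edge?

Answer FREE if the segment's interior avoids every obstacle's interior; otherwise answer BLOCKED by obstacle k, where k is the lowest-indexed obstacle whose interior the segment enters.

Obstacle 1 [(2,11) (6,0) (11,3) (9,6)]:
  edge (2,11)–(6,0): clear
  edge (6,0)–(11,3): clear
  edge (11,3)–(9,6): clear
  edge (9,6)–(2,11): clear
  midpoint (13,17) outside
  → clear
Obstacle 2 [(14,11) (20,1) (24,2) (24,11)]:
  edge (14,11)–(20,1): clear
  edge (20,1)–(24,2): clear
  edge (24,2)–(24,11): clear
  edge (24,11)–(14,11): clear
  midpoint (13,17) outside
  → clear
Obstacle 3 [(1,21) (5,15) (10,24)]:
  edge (1,21)–(5,15): clear
  edge (5,15)–(10,24): clear
  edge (10,24)–(1,21): clear
  midpoint (13,17) outside
  → clear

FREE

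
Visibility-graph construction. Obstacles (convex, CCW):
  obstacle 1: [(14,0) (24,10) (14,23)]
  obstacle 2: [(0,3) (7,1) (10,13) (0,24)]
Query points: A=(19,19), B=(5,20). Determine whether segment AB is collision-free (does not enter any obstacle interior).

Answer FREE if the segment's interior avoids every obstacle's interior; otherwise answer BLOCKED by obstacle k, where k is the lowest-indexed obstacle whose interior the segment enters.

BLOCKED by obstacle 1

Obstacle 1 [(14,0) (24,10) (14,23)]:
  edge (14,0)–(24,10): clear
  edge (24,10)–(14,23): crosses AB
  edge (14,23)–(14,0): crosses AB
  → BLOCKED
Obstacle 2 [(0,3) (7,1) (10,13) (0,24)]:
  edge (0,3)–(7,1): clear
  edge (7,1)–(10,13): clear
  edge (10,13)–(0,24): clear
  edge (0,24)–(0,3): clear
  midpoint (12,39/2) outside
  → clear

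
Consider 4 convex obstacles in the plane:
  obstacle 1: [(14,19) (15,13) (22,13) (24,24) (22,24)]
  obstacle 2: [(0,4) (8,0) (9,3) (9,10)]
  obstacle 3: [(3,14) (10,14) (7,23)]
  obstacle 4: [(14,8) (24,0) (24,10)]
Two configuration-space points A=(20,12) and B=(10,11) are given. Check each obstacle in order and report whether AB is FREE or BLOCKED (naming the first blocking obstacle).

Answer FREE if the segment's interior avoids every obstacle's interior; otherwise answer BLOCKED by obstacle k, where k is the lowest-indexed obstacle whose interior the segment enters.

FREE

Obstacle 1 [(14,19) (15,13) (22,13) (24,24) (22,24)]:
  edge (14,19)–(15,13): clear
  edge (15,13)–(22,13): clear
  edge (22,13)–(24,24): clear
  edge (24,24)–(22,24): clear
  edge (22,24)–(14,19): clear
  midpoint (15,23/2) outside
  → clear
Obstacle 2 [(0,4) (8,0) (9,3) (9,10)]:
  edge (0,4)–(8,0): clear
  edge (8,0)–(9,3): clear
  edge (9,3)–(9,10): clear
  edge (9,10)–(0,4): clear
  midpoint (15,23/2) outside
  → clear
Obstacle 3 [(3,14) (10,14) (7,23)]:
  edge (3,14)–(10,14): clear
  edge (10,14)–(7,23): clear
  edge (7,23)–(3,14): clear
  midpoint (15,23/2) outside
  → clear
Obstacle 4 [(14,8) (24,0) (24,10)]:
  edge (14,8)–(24,0): clear
  edge (24,0)–(24,10): clear
  edge (24,10)–(14,8): clear
  midpoint (15,23/2) outside
  → clear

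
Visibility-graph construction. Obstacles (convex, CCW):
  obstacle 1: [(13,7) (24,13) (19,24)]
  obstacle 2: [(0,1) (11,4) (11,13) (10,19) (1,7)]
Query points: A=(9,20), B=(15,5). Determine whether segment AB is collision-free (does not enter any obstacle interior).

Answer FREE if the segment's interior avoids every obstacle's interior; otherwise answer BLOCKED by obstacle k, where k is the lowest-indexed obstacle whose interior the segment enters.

Obstacle 1 [(13,7) (24,13) (19,24)]:
  edge (13,7)–(24,13): crosses AB
  edge (24,13)–(19,24): clear
  edge (19,24)–(13,7): crosses AB
  → BLOCKED
Obstacle 2 [(0,1) (11,4) (11,13) (10,19) (1,7)]:
  edge (0,1)–(11,4): clear
  edge (11,4)–(11,13): clear
  edge (11,13)–(10,19): crosses AB
  edge (10,19)–(1,7): crosses AB
  edge (1,7)–(0,1): clear
  → BLOCKED

BLOCKED by obstacle 1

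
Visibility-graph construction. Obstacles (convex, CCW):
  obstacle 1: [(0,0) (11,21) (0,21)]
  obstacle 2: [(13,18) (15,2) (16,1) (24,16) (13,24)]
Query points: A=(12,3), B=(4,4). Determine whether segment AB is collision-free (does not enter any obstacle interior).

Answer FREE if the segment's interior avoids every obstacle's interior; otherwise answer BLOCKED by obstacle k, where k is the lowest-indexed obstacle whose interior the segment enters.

Obstacle 1 [(0,0) (11,21) (0,21)]:
  edge (0,0)–(11,21): clear
  edge (11,21)–(0,21): clear
  edge (0,21)–(0,0): clear
  midpoint (8,7/2) outside
  → clear
Obstacle 2 [(13,18) (15,2) (16,1) (24,16) (13,24)]:
  edge (13,18)–(15,2): clear
  edge (15,2)–(16,1): clear
  edge (16,1)–(24,16): clear
  edge (24,16)–(13,24): clear
  edge (13,24)–(13,18): clear
  midpoint (8,7/2) outside
  → clear

FREE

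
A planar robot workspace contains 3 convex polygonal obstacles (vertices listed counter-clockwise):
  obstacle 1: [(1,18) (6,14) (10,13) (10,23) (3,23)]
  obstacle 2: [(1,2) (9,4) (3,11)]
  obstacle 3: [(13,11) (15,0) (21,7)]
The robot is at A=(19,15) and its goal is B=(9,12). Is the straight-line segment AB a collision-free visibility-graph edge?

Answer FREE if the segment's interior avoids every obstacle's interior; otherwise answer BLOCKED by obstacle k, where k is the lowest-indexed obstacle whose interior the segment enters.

Obstacle 1 [(1,18) (6,14) (10,13) (10,23) (3,23)]:
  edge (1,18)–(6,14): clear
  edge (6,14)–(10,13): clear
  edge (10,13)–(10,23): clear
  edge (10,23)–(3,23): clear
  edge (3,23)–(1,18): clear
  midpoint (14,27/2) outside
  → clear
Obstacle 2 [(1,2) (9,4) (3,11)]:
  edge (1,2)–(9,4): clear
  edge (9,4)–(3,11): clear
  edge (3,11)–(1,2): clear
  midpoint (14,27/2) outside
  → clear
Obstacle 3 [(13,11) (15,0) (21,7)]:
  edge (13,11)–(15,0): clear
  edge (15,0)–(21,7): clear
  edge (21,7)–(13,11): clear
  midpoint (14,27/2) outside
  → clear

FREE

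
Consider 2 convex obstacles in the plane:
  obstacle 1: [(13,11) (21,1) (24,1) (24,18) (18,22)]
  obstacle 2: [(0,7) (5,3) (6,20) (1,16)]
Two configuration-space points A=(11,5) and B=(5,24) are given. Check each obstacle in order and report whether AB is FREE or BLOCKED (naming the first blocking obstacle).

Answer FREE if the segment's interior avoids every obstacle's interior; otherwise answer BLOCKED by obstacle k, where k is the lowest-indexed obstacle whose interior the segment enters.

FREE

Obstacle 1 [(13,11) (21,1) (24,1) (24,18) (18,22)]:
  edge (13,11)–(21,1): clear
  edge (21,1)–(24,1): clear
  edge (24,1)–(24,18): clear
  edge (24,18)–(18,22): clear
  edge (18,22)–(13,11): clear
  midpoint (8,29/2) outside
  → clear
Obstacle 2 [(0,7) (5,3) (6,20) (1,16)]:
  edge (0,7)–(5,3): clear
  edge (5,3)–(6,20): clear
  edge (6,20)–(1,16): clear
  edge (1,16)–(0,7): clear
  midpoint (8,29/2) outside
  → clear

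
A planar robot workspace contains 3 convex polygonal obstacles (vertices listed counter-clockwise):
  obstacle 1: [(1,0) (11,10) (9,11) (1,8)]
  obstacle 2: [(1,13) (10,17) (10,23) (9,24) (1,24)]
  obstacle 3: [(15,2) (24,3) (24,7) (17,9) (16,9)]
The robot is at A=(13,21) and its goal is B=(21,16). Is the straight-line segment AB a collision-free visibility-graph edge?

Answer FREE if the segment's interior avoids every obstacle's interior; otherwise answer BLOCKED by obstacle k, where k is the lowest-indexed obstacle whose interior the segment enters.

Obstacle 1 [(1,0) (11,10) (9,11) (1,8)]:
  edge (1,0)–(11,10): clear
  edge (11,10)–(9,11): clear
  edge (9,11)–(1,8): clear
  edge (1,8)–(1,0): clear
  midpoint (17,37/2) outside
  → clear
Obstacle 2 [(1,13) (10,17) (10,23) (9,24) (1,24)]:
  edge (1,13)–(10,17): clear
  edge (10,17)–(10,23): clear
  edge (10,23)–(9,24): clear
  edge (9,24)–(1,24): clear
  edge (1,24)–(1,13): clear
  midpoint (17,37/2) outside
  → clear
Obstacle 3 [(15,2) (24,3) (24,7) (17,9) (16,9)]:
  edge (15,2)–(24,3): clear
  edge (24,3)–(24,7): clear
  edge (24,7)–(17,9): clear
  edge (17,9)–(16,9): clear
  edge (16,9)–(15,2): clear
  midpoint (17,37/2) outside
  → clear

FREE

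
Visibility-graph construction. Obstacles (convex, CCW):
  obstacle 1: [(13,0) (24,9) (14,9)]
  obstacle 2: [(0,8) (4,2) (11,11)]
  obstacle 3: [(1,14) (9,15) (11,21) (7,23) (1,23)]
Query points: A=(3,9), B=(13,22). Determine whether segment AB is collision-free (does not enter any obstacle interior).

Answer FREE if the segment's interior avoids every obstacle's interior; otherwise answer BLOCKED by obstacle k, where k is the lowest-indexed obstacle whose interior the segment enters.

Obstacle 1 [(13,0) (24,9) (14,9)]:
  edge (13,0)–(24,9): clear
  edge (24,9)–(14,9): clear
  edge (14,9)–(13,0): clear
  midpoint (8,31/2) outside
  → clear
Obstacle 2 [(0,8) (4,2) (11,11)]:
  edge (0,8)–(4,2): clear
  edge (4,2)–(11,11): clear
  edge (11,11)–(0,8): clear
  midpoint (8,31/2) outside
  → clear
Obstacle 3 [(1,14) (9,15) (11,21) (7,23) (1,23)]:
  edge (1,14)–(9,15): crosses AB
  edge (9,15)–(11,21): crosses AB
  edge (11,21)–(7,23): clear
  edge (7,23)–(1,23): clear
  edge (1,23)–(1,14): clear
  → BLOCKED

BLOCKED by obstacle 3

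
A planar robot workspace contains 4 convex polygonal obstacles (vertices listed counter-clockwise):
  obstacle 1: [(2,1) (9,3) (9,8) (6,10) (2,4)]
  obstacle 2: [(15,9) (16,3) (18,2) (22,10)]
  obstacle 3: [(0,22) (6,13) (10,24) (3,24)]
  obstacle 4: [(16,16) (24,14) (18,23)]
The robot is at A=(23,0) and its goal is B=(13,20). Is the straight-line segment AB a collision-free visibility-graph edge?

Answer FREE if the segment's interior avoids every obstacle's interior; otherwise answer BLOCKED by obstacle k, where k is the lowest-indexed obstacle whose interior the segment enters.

BLOCKED by obstacle 2

Obstacle 1 [(2,1) (9,3) (9,8) (6,10) (2,4)]:
  edge (2,1)–(9,3): clear
  edge (9,3)–(9,8): clear
  edge (9,8)–(6,10): clear
  edge (6,10)–(2,4): clear
  edge (2,4)–(2,1): clear
  midpoint (18,10) outside
  → clear
Obstacle 2 [(15,9) (16,3) (18,2) (22,10)]:
  edge (15,9)–(16,3): clear
  edge (16,3)–(18,2): clear
  edge (18,2)–(22,10): crosses AB
  edge (22,10)–(15,9): crosses AB
  → BLOCKED
Obstacle 3 [(0,22) (6,13) (10,24) (3,24)]:
  edge (0,22)–(6,13): clear
  edge (6,13)–(10,24): clear
  edge (10,24)–(3,24): clear
  edge (3,24)–(0,22): clear
  midpoint (18,10) outside
  → clear
Obstacle 4 [(16,16) (24,14) (18,23)]:
  edge (16,16)–(24,14): clear
  edge (24,14)–(18,23): clear
  edge (18,23)–(16,16): clear
  midpoint (18,10) outside
  → clear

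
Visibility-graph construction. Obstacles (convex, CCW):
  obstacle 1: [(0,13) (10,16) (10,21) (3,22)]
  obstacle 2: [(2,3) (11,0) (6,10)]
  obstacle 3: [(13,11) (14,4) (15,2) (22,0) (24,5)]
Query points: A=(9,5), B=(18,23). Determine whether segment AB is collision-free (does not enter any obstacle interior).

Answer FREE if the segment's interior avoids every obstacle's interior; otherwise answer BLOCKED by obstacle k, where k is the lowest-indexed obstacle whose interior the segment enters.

FREE

Obstacle 1 [(0,13) (10,16) (10,21) (3,22)]:
  edge (0,13)–(10,16): clear
  edge (10,16)–(10,21): clear
  edge (10,21)–(3,22): clear
  edge (3,22)–(0,13): clear
  midpoint (27/2,14) outside
  → clear
Obstacle 2 [(2,3) (11,0) (6,10)]:
  edge (2,3)–(11,0): clear
  edge (11,0)–(6,10): clear
  edge (6,10)–(2,3): clear
  midpoint (27/2,14) outside
  → clear
Obstacle 3 [(13,11) (14,4) (15,2) (22,0) (24,5)]:
  edge (13,11)–(14,4): clear
  edge (14,4)–(15,2): clear
  edge (15,2)–(22,0): clear
  edge (22,0)–(24,5): clear
  edge (24,5)–(13,11): clear
  midpoint (27/2,14) outside
  → clear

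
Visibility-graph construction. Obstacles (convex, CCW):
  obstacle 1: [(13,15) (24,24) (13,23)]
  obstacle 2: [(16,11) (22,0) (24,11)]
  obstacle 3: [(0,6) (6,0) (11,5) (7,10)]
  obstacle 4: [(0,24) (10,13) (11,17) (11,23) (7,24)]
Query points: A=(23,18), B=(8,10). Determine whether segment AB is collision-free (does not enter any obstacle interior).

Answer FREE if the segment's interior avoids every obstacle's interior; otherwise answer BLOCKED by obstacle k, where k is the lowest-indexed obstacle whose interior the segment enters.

FREE

Obstacle 1 [(13,15) (24,24) (13,23)]:
  edge (13,15)–(24,24): clear
  edge (24,24)–(13,23): clear
  edge (13,23)–(13,15): clear
  midpoint (31/2,14) outside
  → clear
Obstacle 2 [(16,11) (22,0) (24,11)]:
  edge (16,11)–(22,0): clear
  edge (22,0)–(24,11): clear
  edge (24,11)–(16,11): clear
  midpoint (31/2,14) outside
  → clear
Obstacle 3 [(0,6) (6,0) (11,5) (7,10)]:
  edge (0,6)–(6,0): clear
  edge (6,0)–(11,5): clear
  edge (11,5)–(7,10): clear
  edge (7,10)–(0,6): clear
  midpoint (31/2,14) outside
  → clear
Obstacle 4 [(0,24) (10,13) (11,17) (11,23) (7,24)]:
  edge (0,24)–(10,13): clear
  edge (10,13)–(11,17): clear
  edge (11,17)–(11,23): clear
  edge (11,23)–(7,24): clear
  edge (7,24)–(0,24): clear
  midpoint (31/2,14) outside
  → clear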